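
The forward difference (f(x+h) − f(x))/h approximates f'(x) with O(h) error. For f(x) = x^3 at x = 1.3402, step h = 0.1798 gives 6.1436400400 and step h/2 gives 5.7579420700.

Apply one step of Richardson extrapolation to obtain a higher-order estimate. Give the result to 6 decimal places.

Error is O(h^1); halving h shrinks it by 2^1 = 2.
2*5.7579420700 = 11.5158841400; 11.5158841400 − 6.1436400400 = 5.3722441000
Denominator 2 − 1 = 1.
Extrapolated: 5.3722441000 / 1 = 5.3722441000
Correction |R − A(h/2)| = 3.857e-01; gap |A(h/2) − A(h)| = 3.857e-01.

5.372244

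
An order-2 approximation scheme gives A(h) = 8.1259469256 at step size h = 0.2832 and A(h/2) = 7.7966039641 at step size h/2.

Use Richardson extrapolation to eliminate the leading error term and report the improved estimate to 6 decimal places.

7.686823

Error is O(h^2); halving h shrinks it by 2^2 = 4.
4*7.7966039641 = 31.1864158564; subtract 8.1259469256 → 23.0604689308
R = 23.0604689308/3 = 7.6868229769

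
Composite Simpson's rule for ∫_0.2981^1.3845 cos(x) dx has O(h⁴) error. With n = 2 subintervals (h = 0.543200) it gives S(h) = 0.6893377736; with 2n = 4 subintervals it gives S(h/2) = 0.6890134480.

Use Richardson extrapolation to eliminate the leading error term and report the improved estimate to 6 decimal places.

Error is O(h^4); halving h shrinks it by 2^4 = 16.
16*0.6890134480 = 11.0242151680; subtract 0.6893377736 → 10.3348773944
Divide by 2^4 − 1 = 15.
So the Richardson estimate is 0.6889918263.
Gap between inputs: 3.243e-04; correction applied: −0.0000216217.

0.688992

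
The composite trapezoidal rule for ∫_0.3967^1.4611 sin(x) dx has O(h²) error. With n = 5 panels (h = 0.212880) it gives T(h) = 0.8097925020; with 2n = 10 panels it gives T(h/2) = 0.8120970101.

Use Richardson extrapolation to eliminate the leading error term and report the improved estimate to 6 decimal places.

0.812865

Method order is 2; weight 2^2 = 4.
Numerator 4·A(h/2) − A(h) = 4·0.8120970101 − 0.8097925020 = 2.4385955384
(4·0.8120970101 − 0.8097925020)/(4 − 1) = 0.8128651795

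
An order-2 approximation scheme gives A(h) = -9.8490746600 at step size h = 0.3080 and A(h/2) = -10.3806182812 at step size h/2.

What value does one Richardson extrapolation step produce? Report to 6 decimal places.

-10.557799

Error is O(h^2); halving h shrinks it by 2^2 = 4.
Numerator 4*A(h/2) − A(h) = 4*(-10.3806182812) − (-9.8490746600) = -31.6733984648
Denominator 4 − 1 = 3.
(-31.6733984648) ÷ 3 = -10.5577994883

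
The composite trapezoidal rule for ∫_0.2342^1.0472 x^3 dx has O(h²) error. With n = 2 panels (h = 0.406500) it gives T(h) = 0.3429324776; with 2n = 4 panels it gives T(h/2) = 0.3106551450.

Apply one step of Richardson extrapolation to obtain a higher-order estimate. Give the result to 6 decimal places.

Order 2 gives 2^r = 4 and 2^r − 1 = 3.
Weighted: 1.2426205800 − 0.3429324776 = 0.8996881024
Divide by 2^2 − 1 = 3.
R = 0.8996881024/3 = 0.2998960341
Correction |R − A(h/2)| = 1.076e-02; gap |A(h/2) − A(h)| = 3.228e-02.

0.299896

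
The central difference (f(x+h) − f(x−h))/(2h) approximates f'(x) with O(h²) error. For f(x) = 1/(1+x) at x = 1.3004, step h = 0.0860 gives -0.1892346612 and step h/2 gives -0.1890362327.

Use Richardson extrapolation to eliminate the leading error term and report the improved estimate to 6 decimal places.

r = 2, so 2^r = 4.
Weighted: (-0.7561449308) − (-0.1892346612) = -0.5669102696
Extrapolated: (-0.5669102696) / 3 = -0.1889700899

-0.188970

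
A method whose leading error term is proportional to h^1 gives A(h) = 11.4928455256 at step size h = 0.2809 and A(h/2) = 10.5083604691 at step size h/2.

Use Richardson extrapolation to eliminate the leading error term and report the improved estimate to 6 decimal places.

Method order is 1; weight 2^1 = 2.
Top: 2(10.5083604691) − (11.4928455256) = 9.5238754126
Denominator 2 − 1 = 1.
Extrapolated: 9.5238754126 / 1 = 9.5238754126

9.523875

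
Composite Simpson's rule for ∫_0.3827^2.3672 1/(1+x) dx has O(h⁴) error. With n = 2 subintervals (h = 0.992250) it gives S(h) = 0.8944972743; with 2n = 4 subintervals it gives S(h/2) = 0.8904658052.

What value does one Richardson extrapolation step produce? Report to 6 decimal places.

0.890197

Order 4 gives 2^r = 16 and 2^r − 1 = 15.
2^4·A(h/2) = 14.2474528832; minus A(h) gives 13.3529556089.
Divide by 2^4 − 1 = 15.
Extrapolated: 13.3529556089 / 15 = 0.8901970406
Correction |R − A(h/2)| = 2.688e-04; gap |A(h/2) − A(h)| = 4.031e-03.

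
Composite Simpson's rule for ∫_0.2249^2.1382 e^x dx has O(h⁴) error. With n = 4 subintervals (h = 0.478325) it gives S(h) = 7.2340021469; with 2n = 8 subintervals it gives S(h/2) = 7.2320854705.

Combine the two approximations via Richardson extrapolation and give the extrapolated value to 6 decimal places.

Leading term ∝ h^4; use weight 16 = 2^4.
16·7.2320854705 = 115.7133675280; subtract 7.2340021469 → 108.4793653811
108.4793653811 ÷ 15 = 7.2319576921
Gap between inputs: 1.917e-03; correction applied: −0.0001277784.

7.231958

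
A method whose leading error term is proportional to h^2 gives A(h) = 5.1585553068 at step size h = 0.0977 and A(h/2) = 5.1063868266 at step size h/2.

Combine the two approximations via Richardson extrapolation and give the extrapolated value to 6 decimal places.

5.088997

With r = 2 the leading error scales as h^2, so the weight is 2^2 = 4.
Difference of the inputs: 5.1063868266 − 5.1585553068 = -0.0521684802
Correction (A(h/2) − A(h))/(4 − 1) = (-0.0521684802)/3 = -0.0173894934
R = 5.1063868266 − 0.0173894934 = 5.0889973332
Correction |R − A(h/2)| = 1.739e-02; gap |A(h/2) − A(h)| = 5.217e-02.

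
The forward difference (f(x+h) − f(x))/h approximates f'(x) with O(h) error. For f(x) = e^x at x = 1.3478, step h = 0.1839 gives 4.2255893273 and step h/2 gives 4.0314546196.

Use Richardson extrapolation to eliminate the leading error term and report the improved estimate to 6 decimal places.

r = 1, so 2^r = 2.
2×4.0314546196 = 8.0629092392; 8.0629092392 − 4.2255893273 = 3.8373199119
Divide by 2^1 − 1 = 1.
R = 3.8373199119/1 = 3.8373199119
Gap between inputs: 1.941e-01; correction applied: −0.1941347077.

3.837320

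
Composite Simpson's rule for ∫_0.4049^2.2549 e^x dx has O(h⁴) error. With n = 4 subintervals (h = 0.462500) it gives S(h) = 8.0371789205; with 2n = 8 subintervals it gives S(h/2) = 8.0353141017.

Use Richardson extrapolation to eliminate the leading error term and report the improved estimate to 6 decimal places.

Error is O(h^4); halving h shrinks it by 2^4 = 16.
16×8.0353141017 = 128.5650256272; subtract 8.0371789205 → 120.5278467067
Divide by 2^4 − 1 = 15.
(16×8.0353141017 − 8.0371789205)/(16 − 1) = 8.0351897804
Gap between inputs: 1.865e-03; correction applied: −0.0001243213.

8.035190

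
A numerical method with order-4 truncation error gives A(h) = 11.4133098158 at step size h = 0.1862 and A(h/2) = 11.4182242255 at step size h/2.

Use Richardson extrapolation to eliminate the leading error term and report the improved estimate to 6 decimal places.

The method has order 4: 2^4 = 16.
Numerator 16 × A(h/2) − A(h) = 16 × 11.4182242255 − 11.4133098158 = 171.2782777922
Divide by 2^4 − 1 = 15.
(16 × 11.4182242255 − 11.4133098158)/(16 − 1) = 11.4185518528

11.418552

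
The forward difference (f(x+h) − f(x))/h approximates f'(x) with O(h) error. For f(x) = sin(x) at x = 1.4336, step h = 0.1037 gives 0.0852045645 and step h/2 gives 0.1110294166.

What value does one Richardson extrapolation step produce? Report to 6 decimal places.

0.136854

Method order is 1; weight 2^1 = 2.
2*0.1110294166 − 0.0852045645 = 0.1368542687
Divide by 2^1 − 1 = 1.
0.1368542687 ÷ 1 = 0.1368542687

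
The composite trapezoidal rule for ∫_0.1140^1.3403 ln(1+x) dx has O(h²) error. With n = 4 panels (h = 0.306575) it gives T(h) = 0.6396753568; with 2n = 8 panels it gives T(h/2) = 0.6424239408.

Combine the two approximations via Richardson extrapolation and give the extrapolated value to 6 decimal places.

0.643340

Order 2 gives 2^r = 4 and 2^r − 1 = 3.
2^2·A(h/2) = 2.5696957632; minus A(h) gives 1.9300204064.
Denominator 4 − 1 = 3.
Extrapolated: 1.9300204064 / 3 = 0.6433401355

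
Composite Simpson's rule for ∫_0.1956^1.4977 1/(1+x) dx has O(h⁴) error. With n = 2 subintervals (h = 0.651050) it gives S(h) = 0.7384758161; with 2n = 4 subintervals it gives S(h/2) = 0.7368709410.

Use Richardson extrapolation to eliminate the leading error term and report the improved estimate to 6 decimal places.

0.736764

With r = 4 the leading error scales as h^4, so the weight is 2^4 = 16.
Difference of the inputs: 0.7368709410 − 0.7384758161 = -0.0016048751
Divide by 2^4 − 1 = 15: (-0.0016048751)/15 = -0.0001069917
R = A(h/2) + (A(h/2) − A(h))/15 = 0.7368709410 − 0.0001069917 = 0.7367639493
Gap between inputs: 1.605e-03; correction applied: −0.0001069917.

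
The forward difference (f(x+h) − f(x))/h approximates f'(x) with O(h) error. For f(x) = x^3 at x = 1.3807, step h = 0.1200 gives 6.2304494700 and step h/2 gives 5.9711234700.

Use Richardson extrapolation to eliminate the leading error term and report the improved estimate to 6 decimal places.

5.711797

Method order is 1; weight 2^1 = 2.
Weighted: 11.9422469400 − 6.2304494700 = 5.7117974700
(2*5.9711234700 − 6.2304494700)/(2 − 1) = 5.7117974700
Gap between inputs: 2.593e-01; correction applied: −0.2593260000.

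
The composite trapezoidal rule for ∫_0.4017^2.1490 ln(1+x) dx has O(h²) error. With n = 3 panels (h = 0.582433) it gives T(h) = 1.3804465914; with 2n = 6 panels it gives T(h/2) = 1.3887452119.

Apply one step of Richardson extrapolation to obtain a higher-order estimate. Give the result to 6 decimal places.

r = 2: numerator weight 4, denominator 3.
4·1.3887452119 = 5.5549808476; subtract 1.3804465914 → 4.1745342562
Denominator 4 − 1 = 3.
(4·1.3887452119 − 1.3804465914)/(4 − 1) = 1.3915114187
Correction |R − A(h/2)| = 2.766e-03; gap |A(h/2) − A(h)| = 8.299e-03.

1.391511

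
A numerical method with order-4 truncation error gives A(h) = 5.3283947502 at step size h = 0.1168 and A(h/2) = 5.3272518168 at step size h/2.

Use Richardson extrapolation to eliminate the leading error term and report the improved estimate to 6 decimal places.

5.327176

The method has order 4: 2^4 = 16.
Numerator 16·A(h/2) − A(h) = 16·5.3272518168 − 5.3283947502 = 79.9076343186
Denominator 16 − 1 = 15.
79.9076343186 ÷ 15 = 5.3271756212
Correction |R − A(h/2)| = 7.620e-05; gap |A(h/2) − A(h)| = 1.143e-03.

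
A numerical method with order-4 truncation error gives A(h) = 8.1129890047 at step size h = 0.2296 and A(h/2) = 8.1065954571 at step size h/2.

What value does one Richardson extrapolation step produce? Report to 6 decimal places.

Method order is 4; weight 2^4 = 16.
Numerator 16×A(h/2) − A(h) = 16×8.1065954571 − 8.1129890047 = 121.5925383089
(16×8.1065954571 − 8.1129890047)/(16 − 1) = 8.1061692206
Shift from A(h/2): −0.0004262365.

8.106169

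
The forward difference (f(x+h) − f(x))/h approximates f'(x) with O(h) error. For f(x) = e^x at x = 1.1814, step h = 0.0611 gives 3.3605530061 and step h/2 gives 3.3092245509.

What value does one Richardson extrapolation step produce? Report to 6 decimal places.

The method has order 1: 2^1 = 2.
Top: 2(3.3092245509) − (3.3605530061) = 3.2578960957
Extrapolated: 3.2578960957 / 1 = 3.2578960957

3.257896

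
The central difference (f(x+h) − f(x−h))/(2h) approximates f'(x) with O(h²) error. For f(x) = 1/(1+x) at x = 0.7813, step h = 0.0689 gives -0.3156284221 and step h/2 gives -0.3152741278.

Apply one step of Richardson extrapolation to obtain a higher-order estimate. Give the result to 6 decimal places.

Error is O(h^2); halving h shrinks it by 2^2 = 4.
Numerator 4×A(h/2) − A(h) = 4×(-0.3152741278) − (-0.3156284221) = -0.9454680891
(-0.9454680891) ÷ 3 = -0.3151560297

-0.315156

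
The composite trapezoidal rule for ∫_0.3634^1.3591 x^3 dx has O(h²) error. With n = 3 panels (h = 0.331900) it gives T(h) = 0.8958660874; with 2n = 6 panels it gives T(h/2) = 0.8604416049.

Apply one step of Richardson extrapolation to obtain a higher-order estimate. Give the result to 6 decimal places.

r = 2, so 2^r = 4.
Top: 4(0.8604416049) − (0.8958660874) = 2.5459003322
Divide by 2^2 − 1 = 3.
Extrapolated: 2.5459003322 / 3 = 0.8486334441
Correction |R − A(h/2)| = 1.181e-02; gap |A(h/2) − A(h)| = 3.542e-02.

0.848633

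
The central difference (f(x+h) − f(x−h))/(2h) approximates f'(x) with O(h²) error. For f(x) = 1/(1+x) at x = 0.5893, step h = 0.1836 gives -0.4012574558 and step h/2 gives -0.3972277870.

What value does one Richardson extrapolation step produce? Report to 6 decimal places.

-0.395885

Order 2 gives 2^r = 4 and 2^r − 1 = 3.
4·(-0.3972277870) = -1.5889111480; (-1.5889111480) − (-0.4012574558) = -1.1876536922
(4·(-0.3972277870) − (-0.4012574558))/(4 − 1) = -0.3958845641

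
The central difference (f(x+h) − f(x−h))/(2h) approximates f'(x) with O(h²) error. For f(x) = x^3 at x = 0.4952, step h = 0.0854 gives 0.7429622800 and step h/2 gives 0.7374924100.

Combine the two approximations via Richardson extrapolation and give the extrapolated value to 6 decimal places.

0.735669

Method order is 2; weight 2^2 = 4.
Numerator 4×A(h/2) − A(h) = 4×0.7374924100 − 0.7429622800 = 2.2070073600
Divide by 2^2 − 1 = 3.
(4×0.7374924100 − 0.7429622800)/(4 − 1) = 0.7356691200
Correction |R − A(h/2)| = 1.823e-03; gap |A(h/2) − A(h)| = 5.470e-03.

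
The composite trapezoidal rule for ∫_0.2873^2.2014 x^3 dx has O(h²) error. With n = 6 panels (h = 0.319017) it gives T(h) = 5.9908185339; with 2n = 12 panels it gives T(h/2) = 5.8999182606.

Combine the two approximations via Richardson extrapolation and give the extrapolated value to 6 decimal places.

5.869618

Leading term ∝ h^2; use weight 4 = 2^2.
Numerator 4*A(h/2) − A(h) = 4*5.8999182606 − 5.9908185339 = 17.6088545085
R = 17.6088545085/3 = 5.8696181695
Gap between inputs: 9.090e-02; correction applied: −0.0303000911.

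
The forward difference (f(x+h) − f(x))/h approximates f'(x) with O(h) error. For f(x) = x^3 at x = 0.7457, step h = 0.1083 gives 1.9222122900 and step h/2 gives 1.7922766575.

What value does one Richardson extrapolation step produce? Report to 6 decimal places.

1.662341

Error is O(h^1); halving h shrinks it by 2^1 = 2.
2^1 × A(h/2) = 3.5845533150; minus A(h) gives 1.6623410250.
1.6623410250 ÷ 1 = 1.6623410250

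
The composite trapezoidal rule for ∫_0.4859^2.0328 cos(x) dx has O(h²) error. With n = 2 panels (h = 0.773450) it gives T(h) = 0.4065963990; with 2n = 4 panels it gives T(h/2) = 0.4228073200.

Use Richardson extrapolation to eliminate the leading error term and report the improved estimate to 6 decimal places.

Method order is 2; weight 2^2 = 4.
4·0.4228073200 − 0.4065963990 = 1.2846328810
1.2846328810 ÷ 3 = 0.4282109603

0.428211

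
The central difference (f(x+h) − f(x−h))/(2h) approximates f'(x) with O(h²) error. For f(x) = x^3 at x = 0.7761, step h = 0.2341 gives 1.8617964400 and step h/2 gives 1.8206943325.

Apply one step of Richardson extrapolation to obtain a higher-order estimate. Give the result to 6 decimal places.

Error is O(h^2); halving h shrinks it by 2^2 = 4.
4·1.8206943325 = 7.2827773300; subtract 1.8617964400 → 5.4209808900
Denominator 4 − 1 = 3.
Extrapolated: 5.4209808900 / 3 = 1.8069936300

1.806994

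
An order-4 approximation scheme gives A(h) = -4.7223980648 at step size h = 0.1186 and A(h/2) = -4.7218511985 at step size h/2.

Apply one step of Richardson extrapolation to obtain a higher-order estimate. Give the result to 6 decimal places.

-4.721815

Leading term ∝ h^4; use weight 16 = 2^4.
16*(-4.7218511985) − (-4.7223980648) = -70.8272211112
(-70.8272211112) ÷ 15 = -4.7218147407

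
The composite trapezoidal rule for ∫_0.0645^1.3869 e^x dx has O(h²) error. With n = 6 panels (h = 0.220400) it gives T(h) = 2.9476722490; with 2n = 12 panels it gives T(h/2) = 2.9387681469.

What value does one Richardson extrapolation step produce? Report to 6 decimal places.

2.935800

Leading term ∝ h^2; use weight 4 = 2^2.
2^2 × A(h/2) = 11.7550725876; minus A(h) gives 8.8074003386.
Divide by 2^2 − 1 = 3.
Extrapolated: 8.8074003386 / 3 = 2.9358001129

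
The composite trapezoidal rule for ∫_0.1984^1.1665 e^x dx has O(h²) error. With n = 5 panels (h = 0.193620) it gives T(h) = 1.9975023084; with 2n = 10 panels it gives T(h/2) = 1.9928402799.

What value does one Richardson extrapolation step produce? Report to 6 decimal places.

1.991286

Method order is 2; weight 2^2 = 4.
4×1.9928402799 = 7.9713611196; subtract 1.9975023084 → 5.9738588112
Divide by 2^2 − 1 = 3.
So the Richardson estimate is 1.9912862704.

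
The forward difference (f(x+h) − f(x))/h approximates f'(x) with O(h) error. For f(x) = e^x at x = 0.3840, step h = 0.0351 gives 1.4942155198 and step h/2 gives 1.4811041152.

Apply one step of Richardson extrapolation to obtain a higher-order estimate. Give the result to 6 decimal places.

Order 1 gives 2^r = 2 and 2^r − 1 = 1.
Top: 2(1.4811041152) − (1.4942155198) = 1.4679927106
Extrapolated: 1.4679927106 / 1 = 1.4679927106
Shift from A(h/2): −0.0131114046.

1.467993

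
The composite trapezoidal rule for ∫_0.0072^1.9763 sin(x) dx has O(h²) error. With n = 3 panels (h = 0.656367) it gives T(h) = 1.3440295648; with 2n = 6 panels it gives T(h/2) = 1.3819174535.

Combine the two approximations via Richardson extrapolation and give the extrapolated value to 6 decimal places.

r = 2, so 2^r = 4.
Weighted: 5.5276698140 − 1.3440295648 = 4.1836402492
R = 4.1836402492/3 = 1.3945467497
Shift from A(h/2): +0.0126292962.

1.394547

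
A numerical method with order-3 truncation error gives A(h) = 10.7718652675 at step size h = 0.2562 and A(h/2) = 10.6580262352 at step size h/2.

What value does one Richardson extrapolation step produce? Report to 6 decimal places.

r = 3: numerator weight 8, denominator 7.
8×10.6580262352 − 10.7718652675 = 74.4923446141
Denominator 8 − 1 = 7.
Result: 10.6417635163
Gap between inputs: 1.138e-01; correction applied: −0.0162627189.

10.641764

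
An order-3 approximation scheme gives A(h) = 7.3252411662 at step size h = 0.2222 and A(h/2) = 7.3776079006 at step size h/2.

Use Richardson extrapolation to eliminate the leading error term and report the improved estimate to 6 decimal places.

7.385089

r = 3, so 2^r = 8.
2^3·A(h/2) = 59.0208632048; minus A(h) gives 51.6956220386.
Denominator 8 − 1 = 7.
So the Richardson estimate is 7.3850888627.
Shift from A(h/2): +0.0074809621.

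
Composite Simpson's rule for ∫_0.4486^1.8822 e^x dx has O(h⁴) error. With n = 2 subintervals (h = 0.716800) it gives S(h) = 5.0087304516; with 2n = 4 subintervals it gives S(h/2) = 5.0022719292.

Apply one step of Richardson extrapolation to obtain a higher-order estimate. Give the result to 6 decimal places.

Error is O(h^4); halving h shrinks it by 2^4 = 16.
Weighted: 80.0363508672 − 5.0087304516 = 75.0276204156
(16*5.0022719292 − 5.0087304516)/(16 − 1) = 5.0018413610
Gap between inputs: 6.459e-03; correction applied: −0.0004305682.

5.001841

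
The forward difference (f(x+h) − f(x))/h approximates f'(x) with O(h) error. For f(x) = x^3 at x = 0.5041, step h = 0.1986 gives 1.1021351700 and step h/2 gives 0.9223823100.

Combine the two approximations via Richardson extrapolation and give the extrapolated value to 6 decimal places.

r = 1: numerator weight 2, denominator 1.
Top: 2(0.9223823100) − (1.1021351700) = 0.7426294500
Denominator 2 − 1 = 1.
So the Richardson estimate is 0.7426294500.

0.742629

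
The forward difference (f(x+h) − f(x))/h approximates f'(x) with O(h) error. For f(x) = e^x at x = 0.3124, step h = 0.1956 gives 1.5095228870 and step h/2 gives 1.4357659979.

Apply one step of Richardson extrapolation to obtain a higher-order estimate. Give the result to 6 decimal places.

1.362009

Error is O(h^1); halving h shrinks it by 2^1 = 2.
Weighted: 2.8715319958 − 1.5095228870 = 1.3620091088
Divide by 2^1 − 1 = 1.
1.3620091088 ÷ 1 = 1.3620091088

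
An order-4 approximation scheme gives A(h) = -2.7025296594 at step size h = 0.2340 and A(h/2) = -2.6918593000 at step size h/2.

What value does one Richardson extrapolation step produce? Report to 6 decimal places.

r = 4: numerator weight 16, denominator 15.
Numerator 16×A(h/2) − A(h) = 16×(-2.6918593000) − (-2.7025296594) = -40.3672191406
Extrapolated: (-40.3672191406) / 15 = -2.6911479427

-2.691148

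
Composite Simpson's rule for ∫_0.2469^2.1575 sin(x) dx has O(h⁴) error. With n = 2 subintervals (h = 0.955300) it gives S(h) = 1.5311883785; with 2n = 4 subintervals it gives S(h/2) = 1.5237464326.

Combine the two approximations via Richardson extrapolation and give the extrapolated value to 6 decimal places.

1.523250

The method has order 4: 2^4 = 16.
16×1.5237464326 − 1.5311883785 = 22.8487545431
Divide by 2^4 − 1 = 15.
So the Richardson estimate is 1.5232503029.
Shift from A(h/2): −0.0004961297.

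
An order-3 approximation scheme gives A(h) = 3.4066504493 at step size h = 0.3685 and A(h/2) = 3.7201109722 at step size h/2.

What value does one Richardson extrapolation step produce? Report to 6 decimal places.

3.764891

Method order is 3; weight 2^3 = 8.
Difference of the inputs: 3.7201109722 − 3.4066504493 = 0.3134605229
Correction (A(h/2) − A(h))/(8 − 1) = 0.3134605229/7 = 0.0447800747
R = A(h/2) + (A(h/2) − A(h))/7 = 3.7201109722 + 0.0447800747 = 3.7648910469
Gap between inputs: 3.135e-01; correction applied: +0.0447800747.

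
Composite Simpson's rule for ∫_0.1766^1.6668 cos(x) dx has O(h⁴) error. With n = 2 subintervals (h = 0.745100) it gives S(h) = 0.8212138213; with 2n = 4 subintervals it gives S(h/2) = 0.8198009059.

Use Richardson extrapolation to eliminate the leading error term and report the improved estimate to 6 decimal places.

Error is O(h^4); halving h shrinks it by 2^4 = 16.
16×0.8198009059 = 13.1168144944; subtract 0.8212138213 → 12.2956006731
Extrapolated: 12.2956006731 / 15 = 0.8197067115

0.819707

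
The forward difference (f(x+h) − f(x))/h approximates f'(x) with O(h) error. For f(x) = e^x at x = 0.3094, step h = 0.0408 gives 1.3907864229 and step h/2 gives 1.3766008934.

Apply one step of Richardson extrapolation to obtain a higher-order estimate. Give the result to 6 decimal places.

Error is O(h^1); halving h shrinks it by 2^1 = 2.
Weighted: 2.7532017868 − 1.3907864229 = 1.3624153639
Extrapolated: 1.3624153639 / 1 = 1.3624153639

1.362415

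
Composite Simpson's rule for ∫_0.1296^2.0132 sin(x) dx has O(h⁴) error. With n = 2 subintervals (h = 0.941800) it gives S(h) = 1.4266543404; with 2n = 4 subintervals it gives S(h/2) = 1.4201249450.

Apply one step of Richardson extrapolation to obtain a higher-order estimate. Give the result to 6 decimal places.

1.419690

Error is O(h^4); halving h shrinks it by 2^4 = 16.
Weighted: 22.7219991200 − 1.4266543404 = 21.2953447796
Extrapolated: 21.2953447796 / 15 = 1.4196896520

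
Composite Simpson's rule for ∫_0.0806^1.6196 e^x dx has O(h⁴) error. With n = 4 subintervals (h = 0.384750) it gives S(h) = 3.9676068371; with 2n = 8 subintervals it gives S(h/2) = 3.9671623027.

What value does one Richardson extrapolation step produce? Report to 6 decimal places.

r = 4, so 2^r = 16.
Numerator 16×A(h/2) − A(h) = 16×3.9671623027 − 3.9676068371 = 59.5069900061
Denominator 16 − 1 = 15.
R = 59.5069900061/15 = 3.9671326671
Correction |R − A(h/2)| = 2.964e-05; gap |A(h/2) − A(h)| = 4.445e-04.

3.967133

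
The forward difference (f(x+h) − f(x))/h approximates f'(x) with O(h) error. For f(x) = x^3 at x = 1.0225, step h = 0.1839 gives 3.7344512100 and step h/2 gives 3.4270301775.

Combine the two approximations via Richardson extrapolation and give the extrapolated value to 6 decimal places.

3.119609

Order 1 gives 2^r = 2 and 2^r − 1 = 1.
Numerator 2*A(h/2) − A(h) = 2*3.4270301775 − 3.7344512100 = 3.1196091450
Denominator 2 − 1 = 1.
Extrapolated: 3.1196091450 / 1 = 3.1196091450
Correction |R − A(h/2)| = 3.074e-01; gap |A(h/2) − A(h)| = 3.074e-01.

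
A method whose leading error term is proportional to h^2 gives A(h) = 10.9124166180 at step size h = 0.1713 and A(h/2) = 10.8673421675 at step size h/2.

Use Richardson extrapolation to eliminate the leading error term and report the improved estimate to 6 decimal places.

Method order is 2; weight 2^2 = 4.
Numerator 4·A(h/2) − A(h) = 4·10.8673421675 − 10.9124166180 = 32.5569520520
R = 32.5569520520/3 = 10.8523173507
Gap between inputs: 4.507e-02; correction applied: −0.0150248168.

10.852317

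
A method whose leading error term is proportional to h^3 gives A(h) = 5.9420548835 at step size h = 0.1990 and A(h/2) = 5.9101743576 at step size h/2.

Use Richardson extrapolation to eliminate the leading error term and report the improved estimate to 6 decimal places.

The method has order 3: 2^3 = 8.
8·5.9101743576 = 47.2813948608; 47.2813948608 − 5.9420548835 = 41.3393399773
(8·5.9101743576 − 5.9420548835)/(8 − 1) = 5.9056199968
Shift from A(h/2): −0.0045543608.

5.905620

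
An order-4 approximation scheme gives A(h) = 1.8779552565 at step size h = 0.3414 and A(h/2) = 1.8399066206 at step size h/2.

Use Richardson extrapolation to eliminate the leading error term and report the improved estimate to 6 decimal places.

1.837370

r = 4, so 2^r = 16.
A(h/2) − A(h) = 1.8399066206 − 1.8779552565 = -0.0380486359
Divide by 2^4 − 1 = 15: (-0.0380486359)/15 = -0.0025365757
R = 1.8399066206 − 0.0025365757 = 1.8373700449
Gap between inputs: 3.805e-02; correction applied: −0.0025365757.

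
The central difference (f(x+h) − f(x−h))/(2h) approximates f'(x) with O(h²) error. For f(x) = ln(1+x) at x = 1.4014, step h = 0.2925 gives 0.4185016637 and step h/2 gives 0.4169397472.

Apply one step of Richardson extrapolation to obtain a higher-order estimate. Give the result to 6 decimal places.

0.416419

r = 2: numerator weight 4, denominator 3.
Numerator 4×A(h/2) − A(h) = 4×0.4169397472 − 0.4185016637 = 1.2492573251
Extrapolated: 1.2492573251 / 3 = 0.4164191084
Gap between inputs: 1.562e-03; correction applied: −0.0005206388.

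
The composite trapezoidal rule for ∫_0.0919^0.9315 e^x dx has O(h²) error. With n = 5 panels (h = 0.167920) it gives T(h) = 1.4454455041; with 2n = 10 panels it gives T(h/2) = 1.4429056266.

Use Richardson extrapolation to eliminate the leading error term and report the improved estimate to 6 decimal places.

With r = 2 the leading error scales as h^2, so the weight is 2^2 = 4.
Weighted: 5.7716225064 − 1.4454455041 = 4.3261770023
(4 × 1.4429056266 − 1.4454455041)/(4 − 1) = 1.4420590008

1.442059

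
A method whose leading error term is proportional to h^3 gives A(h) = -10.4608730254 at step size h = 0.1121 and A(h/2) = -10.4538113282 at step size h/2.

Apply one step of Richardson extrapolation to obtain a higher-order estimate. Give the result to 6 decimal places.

Leading term ∝ h^3; use weight 8 = 2^3.
Top: 8(-10.4538113282) − (-10.4608730254) = -73.1696176002
Divide by 2^3 − 1 = 7.
Result: -10.4528025143
Shift from A(h/2): +0.0010088139.

-10.452803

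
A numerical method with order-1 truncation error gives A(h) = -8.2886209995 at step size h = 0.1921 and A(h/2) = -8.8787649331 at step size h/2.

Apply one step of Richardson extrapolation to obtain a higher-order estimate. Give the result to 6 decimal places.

-9.468909

The method has order 1: 2^1 = 2.
2*(-8.8787649331) = -17.7575298662; subtract (-8.2886209995) → -9.4689088667
Extrapolated: (-9.4689088667) / 1 = -9.4689088667
Shift from A(h/2): −0.5901439336.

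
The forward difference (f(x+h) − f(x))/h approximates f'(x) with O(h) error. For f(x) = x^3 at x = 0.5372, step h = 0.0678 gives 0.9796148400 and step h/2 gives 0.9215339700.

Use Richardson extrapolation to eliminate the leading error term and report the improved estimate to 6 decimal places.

With r = 1 the leading error scales as h^1, so the weight is 2^1 = 2.
Numerator 2·A(h/2) − A(h) = 2·0.9215339700 − 0.9796148400 = 0.8634531000
Divide by 2^1 − 1 = 1.
(2·0.9215339700 − 0.9796148400)/(2 − 1) = 0.8634531000

0.863453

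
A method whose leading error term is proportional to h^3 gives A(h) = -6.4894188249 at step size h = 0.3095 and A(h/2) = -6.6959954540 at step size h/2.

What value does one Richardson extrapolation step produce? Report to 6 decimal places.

-6.725506

Error is O(h^3); halving h shrinks it by 2^3 = 8.
Weighted: (-53.5679636320) − (-6.4894188249) = -47.0785448071
R = (-47.0785448071)/7 = -6.7255064010
Correction |R − A(h/2)| = 2.951e-02; gap |A(h/2) − A(h)| = 2.066e-01.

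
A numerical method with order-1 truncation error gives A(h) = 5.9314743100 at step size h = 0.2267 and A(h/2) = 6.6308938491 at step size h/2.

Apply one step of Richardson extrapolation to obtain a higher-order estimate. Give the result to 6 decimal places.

7.330313

Order 1 gives 2^r = 2 and 2^r − 1 = 1.
2^1*A(h/2) = 13.2617876982; minus A(h) gives 7.3303133882.
R = 7.3303133882/1 = 7.3303133882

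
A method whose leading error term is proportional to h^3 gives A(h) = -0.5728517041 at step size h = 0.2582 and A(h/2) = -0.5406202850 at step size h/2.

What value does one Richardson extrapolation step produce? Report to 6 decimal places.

Error is O(h^3); halving h shrinks it by 2^3 = 8.
Difference of the inputs: -0.5406202850 − (-0.5728517041) = 0.0322314191
Correction (A(h/2) − A(h))/(8 − 1) = 0.0322314191/7 = 0.0046044884
R = A(h/2) + (A(h/2) − A(h))/7 = -0.5406202850 + 0.0046044884 = -0.5360157966

-0.536016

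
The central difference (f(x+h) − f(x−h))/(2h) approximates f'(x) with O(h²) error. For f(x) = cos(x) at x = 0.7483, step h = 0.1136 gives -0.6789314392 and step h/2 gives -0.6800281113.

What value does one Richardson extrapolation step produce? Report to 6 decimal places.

-0.680394

Leading term ∝ h^2; use weight 4 = 2^2.
A(h/2) − A(h) = -0.6800281113 − (-0.6789314392) = -0.0010966721
Correction (A(h/2) − A(h))/(4 − 1) = (-0.0010966721)/3 = -0.0003655574
R = -0.6800281113 − 0.0003655574 = -0.6803936687
Correction |R − A(h/2)| = 3.656e-04; gap |A(h/2) − A(h)| = 1.097e-03.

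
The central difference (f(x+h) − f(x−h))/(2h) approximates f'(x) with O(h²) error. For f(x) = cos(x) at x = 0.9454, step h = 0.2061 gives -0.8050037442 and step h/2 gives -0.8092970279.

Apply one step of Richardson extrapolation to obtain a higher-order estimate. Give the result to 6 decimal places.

-0.810728

r = 2: numerator weight 4, denominator 3.
Weighted: (-3.2371881116) − (-0.8050037442) = -2.4321843674
Denominator 4 − 1 = 3.
(4 × (-0.8092970279) − (-0.8050037442))/(4 − 1) = -0.8107281225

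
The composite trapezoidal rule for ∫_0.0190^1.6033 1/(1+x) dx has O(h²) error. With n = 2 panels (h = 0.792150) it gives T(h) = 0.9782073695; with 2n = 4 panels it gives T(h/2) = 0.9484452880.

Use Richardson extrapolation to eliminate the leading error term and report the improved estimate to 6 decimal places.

0.938525

Leading term ∝ h^2; use weight 4 = 2^2.
Top: 4(0.9484452880) − (0.9782073695) = 2.8155737825
(4·0.9484452880 − 0.9782073695)/(4 − 1) = 0.9385245942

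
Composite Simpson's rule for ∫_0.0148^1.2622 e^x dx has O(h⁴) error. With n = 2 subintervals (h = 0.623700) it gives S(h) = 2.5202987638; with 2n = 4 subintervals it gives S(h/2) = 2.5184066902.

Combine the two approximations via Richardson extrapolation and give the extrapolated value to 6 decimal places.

With r = 4 the leading error scales as h^4, so the weight is 2^4 = 16.
16*2.5184066902 = 40.2945070432; 40.2945070432 − 2.5202987638 = 37.7742082794
Divide by 2^4 − 1 = 15.
(16*2.5184066902 − 2.5202987638)/(16 − 1) = 2.5182805520

2.518281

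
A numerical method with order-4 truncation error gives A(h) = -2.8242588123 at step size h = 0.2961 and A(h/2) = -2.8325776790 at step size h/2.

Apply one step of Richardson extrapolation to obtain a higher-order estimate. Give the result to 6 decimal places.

r = 4: numerator weight 16, denominator 15.
16*(-2.8325776790) − (-2.8242588123) = -42.4969840517
Divide by 2^4 − 1 = 15.
Extrapolated: (-42.4969840517) / 15 = -2.8331322701
Correction |R − A(h/2)| = 5.546e-04; gap |A(h/2) − A(h)| = 8.319e-03.

-2.833132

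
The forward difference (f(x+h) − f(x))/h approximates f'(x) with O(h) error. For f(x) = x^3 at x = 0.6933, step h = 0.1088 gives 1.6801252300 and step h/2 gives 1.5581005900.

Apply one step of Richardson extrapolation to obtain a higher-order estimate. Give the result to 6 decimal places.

Order 1 gives 2^r = 2 and 2^r − 1 = 1.
A(h/2) − A(h) = 1.5581005900 − 1.6801252300 = -0.1220246400
Divide by 2^1 − 1 = 1: (-0.1220246400)/1 = -0.1220246400
R = A(h/2) + (A(h/2) − A(h))/1 = 1.5581005900 − 0.1220246400 = 1.4360759500
Correction |R − A(h/2)| = 1.220e-01; gap |A(h/2) − A(h)| = 1.220e-01.

1.436076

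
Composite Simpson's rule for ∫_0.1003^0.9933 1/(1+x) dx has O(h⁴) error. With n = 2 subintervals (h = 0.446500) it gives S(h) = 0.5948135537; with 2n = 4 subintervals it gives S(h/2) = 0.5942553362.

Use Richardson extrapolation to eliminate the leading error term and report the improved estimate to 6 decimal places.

0.594218

The method has order 4: 2^4 = 16.
Difference of the inputs: 0.5942553362 − 0.5948135537 = -0.0005582175
Divide by 2^4 − 1 = 15: (-0.0005582175)/15 = -0.0000372145
R = 0.5942553362 − 0.0000372145 = 0.5942181217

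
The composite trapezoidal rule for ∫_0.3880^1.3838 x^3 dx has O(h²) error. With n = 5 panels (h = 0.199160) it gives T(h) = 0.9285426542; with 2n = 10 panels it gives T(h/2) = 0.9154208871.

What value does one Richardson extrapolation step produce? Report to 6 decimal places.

Order 2 gives 2^r = 4 and 2^r − 1 = 3.
Top: 4(0.9154208871) − (0.9285426542) = 2.7331408942
Divide by 2^2 − 1 = 3.
Extrapolated: 2.7331408942 / 3 = 0.9110469647
Correction |R − A(h/2)| = 4.374e-03; gap |A(h/2) − A(h)| = 1.312e-02.

0.911047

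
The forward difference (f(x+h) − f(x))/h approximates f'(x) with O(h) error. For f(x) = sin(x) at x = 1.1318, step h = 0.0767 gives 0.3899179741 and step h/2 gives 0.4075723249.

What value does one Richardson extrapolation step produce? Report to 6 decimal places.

0.425227

The method has order 1: 2^1 = 2.
2·0.4075723249 = 0.8151446498; subtract 0.3899179741 → 0.4252266757
0.4252266757 ÷ 1 = 0.4252266757
Shift from A(h/2): +0.0176543508.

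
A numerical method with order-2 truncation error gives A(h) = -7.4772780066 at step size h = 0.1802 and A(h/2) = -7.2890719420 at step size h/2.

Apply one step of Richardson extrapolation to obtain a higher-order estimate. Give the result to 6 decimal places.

Leading term ∝ h^2; use weight 4 = 2^2.
A(h/2) − A(h) = -7.2890719420 − (-7.4772780066) = 0.1882060646
Correction (A(h/2) − A(h))/(4 − 1) = 0.1882060646/3 = 0.0627353549
R = -7.2890719420 + 0.0627353549 = -7.2263365871
Correction |R − A(h/2)| = 6.274e-02; gap |A(h/2) − A(h)| = 1.882e-01.

-7.226337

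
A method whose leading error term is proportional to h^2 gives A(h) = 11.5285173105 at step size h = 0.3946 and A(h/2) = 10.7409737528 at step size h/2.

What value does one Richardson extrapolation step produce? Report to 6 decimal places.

10.478459

r = 2: numerator weight 4, denominator 3.
2^2 × A(h/2) = 42.9638950112; minus A(h) gives 31.4353777007.
31.4353777007 ÷ 3 = 10.4784592336
Shift from A(h/2): −0.2625145192.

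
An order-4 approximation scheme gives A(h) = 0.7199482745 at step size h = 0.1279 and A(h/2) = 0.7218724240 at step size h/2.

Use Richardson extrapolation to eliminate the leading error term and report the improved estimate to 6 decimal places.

Error is O(h^4); halving h shrinks it by 2^4 = 16.
16 × 0.7218724240 − 0.7199482745 = 10.8300105095
Divide by 2^4 − 1 = 15.
(16 × 0.7218724240 − 0.7199482745)/(16 − 1) = 0.7220007006

0.722001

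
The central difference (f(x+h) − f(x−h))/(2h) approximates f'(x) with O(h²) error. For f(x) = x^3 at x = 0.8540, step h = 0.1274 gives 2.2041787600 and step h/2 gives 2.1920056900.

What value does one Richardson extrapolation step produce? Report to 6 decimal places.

With r = 2 the leading error scales as h^2, so the weight is 2^2 = 4.
Top: 4(2.1920056900) − (2.2041787600) = 6.5638440000
Denominator 4 − 1 = 3.
Extrapolated: 6.5638440000 / 3 = 2.1879480000

2.187948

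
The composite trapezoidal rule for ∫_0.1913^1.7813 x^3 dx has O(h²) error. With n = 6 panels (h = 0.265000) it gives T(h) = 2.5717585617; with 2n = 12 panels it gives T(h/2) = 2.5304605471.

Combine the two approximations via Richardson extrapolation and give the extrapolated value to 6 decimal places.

Leading term ∝ h^2; use weight 4 = 2^2.
Numerator 4×A(h/2) − A(h) = 4×2.5304605471 − 2.5717585617 = 7.5500836267
(4×2.5304605471 − 2.5717585617)/(4 − 1) = 2.5166945422

2.516695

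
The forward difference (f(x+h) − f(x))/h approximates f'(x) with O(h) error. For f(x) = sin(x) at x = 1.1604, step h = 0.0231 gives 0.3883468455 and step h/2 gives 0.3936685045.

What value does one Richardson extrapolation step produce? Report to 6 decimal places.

0.398990

Method order is 1; weight 2^1 = 2.
2 × 0.3936685045 = 0.7873370090; subtract 0.3883468455 → 0.3989901635
Denominator 2 − 1 = 1.
(2 × 0.3936685045 − 0.3883468455)/(2 − 1) = 0.3989901635
Correction |R − A(h/2)| = 5.322e-03; gap |A(h/2) − A(h)| = 5.322e-03.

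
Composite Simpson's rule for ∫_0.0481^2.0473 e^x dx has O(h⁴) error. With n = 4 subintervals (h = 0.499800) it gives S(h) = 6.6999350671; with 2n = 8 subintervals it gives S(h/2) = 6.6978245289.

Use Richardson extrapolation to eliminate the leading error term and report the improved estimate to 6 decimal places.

With r = 4 the leading error scales as h^4, so the weight is 2^4 = 16.
16·6.6978245289 = 107.1651924624; 107.1651924624 − 6.6999350671 = 100.4652573953
Divide by 2^4 − 1 = 15.
Extrapolated: 100.4652573953 / 15 = 6.6976838264

6.697684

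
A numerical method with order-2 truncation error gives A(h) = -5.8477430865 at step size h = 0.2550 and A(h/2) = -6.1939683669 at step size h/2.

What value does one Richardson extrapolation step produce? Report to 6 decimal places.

-6.309377

With r = 2 the leading error scales as h^2, so the weight is 2^2 = 4.
2^2·A(h/2) = -24.7758734676; minus A(h) gives -18.9281303811.
(4·(-6.1939683669) − (-5.8477430865))/(4 − 1) = -6.3093767937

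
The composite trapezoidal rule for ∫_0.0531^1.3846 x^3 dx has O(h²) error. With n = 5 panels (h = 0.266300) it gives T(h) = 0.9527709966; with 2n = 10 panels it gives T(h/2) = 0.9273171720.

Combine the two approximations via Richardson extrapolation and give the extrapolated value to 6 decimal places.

Error is O(h^2); halving h shrinks it by 2^2 = 4.
4*0.9273171720 − 0.9527709966 = 2.7564976914
Denominator 4 − 1 = 3.
So the Richardson estimate is 0.9188325638.
Shift from A(h/2): −0.0084846082.

0.918833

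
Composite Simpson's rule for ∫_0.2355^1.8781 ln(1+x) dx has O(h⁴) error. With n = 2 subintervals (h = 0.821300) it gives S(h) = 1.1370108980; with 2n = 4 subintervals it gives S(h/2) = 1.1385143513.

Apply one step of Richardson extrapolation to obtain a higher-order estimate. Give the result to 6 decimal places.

With r = 4 the leading error scales as h^4, so the weight is 2^4 = 16.
16 × 1.1385143513 − 1.1370108980 = 17.0792187228
(16 × 1.1385143513 − 1.1370108980)/(16 − 1) = 1.1386145815

1.138615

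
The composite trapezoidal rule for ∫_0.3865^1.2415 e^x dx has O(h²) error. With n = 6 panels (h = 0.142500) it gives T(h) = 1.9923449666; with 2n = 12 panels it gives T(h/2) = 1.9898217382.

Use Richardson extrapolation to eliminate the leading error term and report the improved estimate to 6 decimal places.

1.988981

Leading term ∝ h^2; use weight 4 = 2^2.
Numerator 4×A(h/2) − A(h) = 4×1.9898217382 − 1.9923449666 = 5.9669419862
5.9669419862 ÷ 3 = 1.9889806621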